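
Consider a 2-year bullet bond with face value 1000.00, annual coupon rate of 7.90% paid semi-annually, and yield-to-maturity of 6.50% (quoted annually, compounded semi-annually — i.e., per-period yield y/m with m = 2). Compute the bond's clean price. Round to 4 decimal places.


Answer: Price = 1025.8649

Derivation:
Coupon per period c = face * coupon_rate / m = 39.500000
Periods per year m = 2; per-period yield y/m = 0.032500
Number of cashflows N = 4
Cashflows (t years, CF_t, discount factor 1/(1+y/m)^(m*t), PV):
  t = 0.5000: CF_t = 39.500000, DF = 0.968523, PV = 38.256659
  t = 1.0000: CF_t = 39.500000, DF = 0.938037, PV = 37.052454
  t = 1.5000: CF_t = 39.500000, DF = 0.908510, PV = 35.886154
  t = 2.0000: CF_t = 1039.500000, DF = 0.879913, PV = 914.669615
Price P = sum_t PV_t = 1025.864882


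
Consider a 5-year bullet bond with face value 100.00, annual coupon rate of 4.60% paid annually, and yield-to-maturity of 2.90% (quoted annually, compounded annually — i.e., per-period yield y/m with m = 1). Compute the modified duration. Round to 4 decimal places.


Answer: Modified duration = 4.4673

Derivation:
Coupon per period c = face * coupon_rate / m = 4.600000
Periods per year m = 1; per-period yield y/m = 0.029000
Number of cashflows N = 5
Cashflows (t years, CF_t, discount factor 1/(1+y/m)^(m*t), PV):
  t = 1.0000: CF_t = 4.600000, DF = 0.971817, PV = 4.470360
  t = 2.0000: CF_t = 4.600000, DF = 0.944429, PV = 4.344373
  t = 3.0000: CF_t = 4.600000, DF = 0.917812, PV = 4.221937
  t = 4.0000: CF_t = 4.600000, DF = 0.891946, PV = 4.102951
  t = 5.0000: CF_t = 104.600000, DF = 0.866808, PV = 90.668162
Price P = sum_t PV_t = 107.807782
First compute Macaulay numerator sum_t t * PV_t:
  t * PV_t at t = 1.0000: 4.470360
  t * PV_t at t = 2.0000: 8.688746
  t * PV_t at t = 3.0000: 12.665810
  t * PV_t at t = 4.0000: 16.411804
  t * PV_t at t = 5.0000: 453.340809
Macaulay duration D = 495.577528 / 107.807782 = 4.596862
Modified duration = D / (1 + y/m) = 4.596862 / (1 + 0.029000) = 4.467310


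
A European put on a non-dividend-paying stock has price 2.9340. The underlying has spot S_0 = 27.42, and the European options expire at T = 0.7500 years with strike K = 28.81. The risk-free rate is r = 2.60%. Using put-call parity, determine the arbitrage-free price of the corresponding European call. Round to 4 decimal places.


Answer: Call price = 2.1004

Derivation:
Put-call parity: C - P = S_0 * exp(-qT) - K * exp(-rT).
S_0 * exp(-qT) = 27.4200 * 1.00000000 = 27.42000000
K * exp(-rT) = 28.8100 * 0.98068890 = 28.25364707
C = P + S*exp(-qT) - K*exp(-rT)
C = 2.9340 + 27.42000000 - 28.25364707 = 2.1004


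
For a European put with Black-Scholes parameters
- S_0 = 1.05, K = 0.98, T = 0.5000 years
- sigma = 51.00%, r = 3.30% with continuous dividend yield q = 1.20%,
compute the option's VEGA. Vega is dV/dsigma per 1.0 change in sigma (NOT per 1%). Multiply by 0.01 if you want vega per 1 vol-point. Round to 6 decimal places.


d1 = 0.4007433997; d2 = 0.0401189413
phi(d1) = 0.3681605461; exp(-qT) = 0.9940179641; exp(-rT) = 0.9836353794
Vega = S * exp(-qT) * phi(d1) * sqrt(T) = 1.0500 * 0.9940179641 * 0.3681605461 * 0.7071067812 = 0.271710

Answer: Vega = 0.271710


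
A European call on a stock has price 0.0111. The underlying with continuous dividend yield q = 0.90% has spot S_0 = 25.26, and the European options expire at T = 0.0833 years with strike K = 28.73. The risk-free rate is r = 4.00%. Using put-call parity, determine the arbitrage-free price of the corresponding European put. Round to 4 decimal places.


Answer: Put price = 3.4045

Derivation:
Put-call parity: C - P = S_0 * exp(-qT) - K * exp(-rT).
S_0 * exp(-qT) = 25.2600 * 0.99925058 = 25.24106967
K * exp(-rT) = 28.7300 * 0.99667354 = 28.63443095
P = C - S*exp(-qT) + K*exp(-rT)
P = 0.0111 - 25.24106967 + 28.63443095 = 3.4045


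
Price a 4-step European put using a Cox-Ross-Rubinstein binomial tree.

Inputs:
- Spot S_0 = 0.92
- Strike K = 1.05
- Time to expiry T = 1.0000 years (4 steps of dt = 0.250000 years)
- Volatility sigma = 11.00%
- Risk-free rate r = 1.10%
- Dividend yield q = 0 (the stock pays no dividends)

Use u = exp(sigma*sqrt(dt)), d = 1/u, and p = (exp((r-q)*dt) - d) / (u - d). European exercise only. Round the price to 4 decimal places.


dt = T/N = 0.250000
u = exp(sigma*sqrt(dt)) = 1.056541; d = 1/u = 0.946485
p = (exp((r-q)*dt) - d) / (u - d) = 0.511275
Discount per step: exp(-r*dt) = 0.997254
Stock lattice S(k, i) with i counting down-moves:
  k=0: S(0,0) = 0.9200
  k=1: S(1,0) = 0.9720; S(1,1) = 0.8708
  k=2: S(2,0) = 1.0270; S(2,1) = 0.9200; S(2,2) = 0.8242
  k=3: S(3,0) = 1.0850; S(3,1) = 0.9720; S(3,2) = 0.8708; S(3,3) = 0.7801
  k=4: S(4,0) = 1.1464; S(4,1) = 1.0270; S(4,2) = 0.9200; S(4,3) = 0.8242; S(4,4) = 0.7383
Terminal payoffs V(N, i) = max(K - S_T, 0):
  V(4,0) = 0.000000; V(4,1) = 0.023024; V(4,2) = 0.130000; V(4,3) = 0.225833; V(4,4) = 0.311683
Backward induction: V(k, i) = exp(-r*dt) * [p * V(k+1, i) + (1-p) * V(k+1, i+1)].
  V(3,0) = exp(-r*dt) * [p*0.000000 + (1-p)*0.023024] = 0.011222
  V(3,1) = exp(-r*dt) * [p*0.023024 + (1-p)*0.130000] = 0.075099
  V(3,2) = exp(-r*dt) * [p*0.130000 + (1-p)*0.225833] = 0.176350
  V(3,3) = exp(-r*dt) * [p*0.225833 + (1-p)*0.311683] = 0.267054
  V(2,0) = exp(-r*dt) * [p*0.011222 + (1-p)*0.075099] = 0.042324
  V(2,1) = exp(-r*dt) * [p*0.075099 + (1-p)*0.176350] = 0.124241
  V(2,2) = exp(-r*dt) * [p*0.176350 + (1-p)*0.267054] = 0.220073
  V(1,0) = exp(-r*dt) * [p*0.042324 + (1-p)*0.124241] = 0.082132
  V(1,1) = exp(-r*dt) * [p*0.124241 + (1-p)*0.220073] = 0.170607
  V(0,0) = exp(-r*dt) * [p*0.082132 + (1-p)*0.170607] = 0.125028

Answer: Price = V(0,0) = 0.1250


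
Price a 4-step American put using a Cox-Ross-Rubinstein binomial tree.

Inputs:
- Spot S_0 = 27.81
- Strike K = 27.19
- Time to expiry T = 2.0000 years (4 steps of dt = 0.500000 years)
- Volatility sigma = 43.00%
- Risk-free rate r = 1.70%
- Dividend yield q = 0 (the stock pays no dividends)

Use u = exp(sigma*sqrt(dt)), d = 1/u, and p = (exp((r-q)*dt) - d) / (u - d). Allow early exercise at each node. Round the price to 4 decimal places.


dt = T/N = 0.500000
u = exp(sigma*sqrt(dt)) = 1.355345; d = 1/u = 0.737820
p = (exp((r-q)*dt) - d) / (u - d) = 0.438390
Discount per step: exp(-r*dt) = 0.991536
Stock lattice S(k, i) with i counting down-moves:
  k=0: S(0,0) = 27.8100
  k=1: S(1,0) = 37.6921; S(1,1) = 20.5188
  k=2: S(2,0) = 51.0858; S(2,1) = 27.8100; S(2,2) = 15.1391
  k=3: S(3,0) = 69.2389; S(3,1) = 37.6921; S(3,2) = 20.5188; S(3,3) = 11.1700
  k=4: S(4,0) = 93.8426; S(4,1) = 51.0858; S(4,2) = 27.8100; S(4,3) = 15.1391; S(4,4) = 8.2414
Terminal payoffs V(N, i) = max(K - S_T, 0):
  V(4,0) = 0.000000; V(4,1) = 0.000000; V(4,2) = 0.000000; V(4,3) = 12.050854; V(4,4) = 18.948585
Backward induction: V(k, i) = exp(-r*dt) * [p * V(k+1, i) + (1-p) * V(k+1, i+1)]; then take max(V_cont, immediate exercise) for American.
  V(3,0) = exp(-r*dt) * [p*0.000000 + (1-p)*0.000000] = 0.000000; exercise = 0.000000; V(3,0) = max -> 0.000000
  V(3,1) = exp(-r*dt) * [p*0.000000 + (1-p)*0.000000] = 0.000000; exercise = 0.000000; V(3,1) = max -> 0.000000
  V(3,2) = exp(-r*dt) * [p*0.000000 + (1-p)*12.050854] = 6.710602; exercise = 6.671237; V(3,2) = max -> 6.710602
  V(3,3) = exp(-r*dt) * [p*12.050854 + (1-p)*18.948585] = 15.789906; exercise = 16.020041; V(3,3) = max -> 16.020041
  V(2,0) = exp(-r*dt) * [p*0.000000 + (1-p)*0.000000] = 0.000000; exercise = 0.000000; V(2,0) = max -> 0.000000
  V(2,1) = exp(-r*dt) * [p*0.000000 + (1-p)*6.710602] = 3.736846; exercise = 0.000000; V(2,1) = max -> 3.736846
  V(2,2) = exp(-r*dt) * [p*6.710602 + (1-p)*16.020041] = 11.837830; exercise = 12.050854; V(2,2) = max -> 12.050854
  V(1,0) = exp(-r*dt) * [p*0.000000 + (1-p)*3.736846] = 2.080889; exercise = 0.000000; V(1,0) = max -> 2.080889
  V(1,1) = exp(-r*dt) * [p*3.736846 + (1-p)*12.050854] = 8.334931; exercise = 6.671237; V(1,1) = max -> 8.334931
  V(0,0) = exp(-r*dt) * [p*2.080889 + (1-p)*8.334931] = 5.545883; exercise = 0.000000; V(0,0) = max -> 5.545883

Answer: Price = V(0,0) = 5.5459


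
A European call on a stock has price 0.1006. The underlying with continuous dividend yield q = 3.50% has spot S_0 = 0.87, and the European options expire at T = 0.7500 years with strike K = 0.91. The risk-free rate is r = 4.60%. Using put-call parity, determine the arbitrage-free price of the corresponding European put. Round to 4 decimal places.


Answer: Put price = 0.1323

Derivation:
Put-call parity: C - P = S_0 * exp(-qT) - K * exp(-rT).
S_0 * exp(-qT) = 0.8700 * 0.97409154 = 0.84745964
K * exp(-rT) = 0.9100 * 0.96608834 = 0.87914039
P = C - S*exp(-qT) + K*exp(-rT)
P = 0.1006 - 0.84745964 + 0.87914039 = 0.1323


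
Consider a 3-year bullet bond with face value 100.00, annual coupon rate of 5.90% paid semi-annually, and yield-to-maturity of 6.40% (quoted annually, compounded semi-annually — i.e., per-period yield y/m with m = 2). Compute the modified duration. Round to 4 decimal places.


Answer: Modified duration = 2.7049

Derivation:
Coupon per period c = face * coupon_rate / m = 2.950000
Periods per year m = 2; per-period yield y/m = 0.032000
Number of cashflows N = 6
Cashflows (t years, CF_t, discount factor 1/(1+y/m)^(m*t), PV):
  t = 0.5000: CF_t = 2.950000, DF = 0.968992, PV = 2.858527
  t = 1.0000: CF_t = 2.950000, DF = 0.938946, PV = 2.769891
  t = 1.5000: CF_t = 2.950000, DF = 0.909831, PV = 2.684003
  t = 2.0000: CF_t = 2.950000, DF = 0.881620, PV = 2.600778
  t = 2.5000: CF_t = 2.950000, DF = 0.854283, PV = 2.520133
  t = 3.0000: CF_t = 102.950000, DF = 0.827793, PV = 85.221302
Price P = sum_t PV_t = 98.654634
First compute Macaulay numerator sum_t t * PV_t:
  t * PV_t at t = 0.5000: 1.429264
  t * PV_t at t = 1.0000: 2.769891
  t * PV_t at t = 1.5000: 4.026004
  t * PV_t at t = 2.0000: 5.201555
  t * PV_t at t = 2.5000: 6.300333
  t * PV_t at t = 3.0000: 255.663907
Macaulay duration D = 275.390954 / 98.654634 = 2.791465
Modified duration = D / (1 + y/m) = 2.791465 / (1 + 0.032000) = 2.704908


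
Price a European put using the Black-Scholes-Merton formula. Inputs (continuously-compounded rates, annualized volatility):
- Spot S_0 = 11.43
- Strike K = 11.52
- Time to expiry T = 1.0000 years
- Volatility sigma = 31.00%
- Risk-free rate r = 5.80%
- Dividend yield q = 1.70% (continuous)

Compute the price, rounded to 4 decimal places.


d1 = (ln(S/K) + (r - q + 0.5*sigma^2) * T) / (sigma * sqrt(T)) = 0.26195749
d2 = d1 - sigma * sqrt(T) = -0.04804251
exp(-rT) = 0.94364995; exp(-qT) = 0.98314368
P = K * exp(-rT) * N(-d2) - S_0 * exp(-qT) * N(-d1)
N(-d1) = 0.39667711; N(-d2) = 0.51915882
P = 11.5200 * 0.94364995 * 0.51915882 - 11.4300 * 0.98314368 * 0.39667711 = 1.1861

Answer: Price = 1.1861


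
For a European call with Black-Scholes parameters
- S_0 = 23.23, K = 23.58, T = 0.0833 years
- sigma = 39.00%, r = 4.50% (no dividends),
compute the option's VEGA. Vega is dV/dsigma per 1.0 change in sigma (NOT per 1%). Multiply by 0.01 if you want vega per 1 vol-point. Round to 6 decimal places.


d1 = -0.0432733602; d2 = -0.1558341437
phi(d1) = 0.3985689288; exp(-qT) = 1.0000000000; exp(-rT) = 0.9962585169
Vega = S * exp(-qT) * phi(d1) * sqrt(T) = 23.2300 * 1.0000000000 * 0.3985689288 * 0.2886173938 = 2.672238

Answer: Vega = 2.672238


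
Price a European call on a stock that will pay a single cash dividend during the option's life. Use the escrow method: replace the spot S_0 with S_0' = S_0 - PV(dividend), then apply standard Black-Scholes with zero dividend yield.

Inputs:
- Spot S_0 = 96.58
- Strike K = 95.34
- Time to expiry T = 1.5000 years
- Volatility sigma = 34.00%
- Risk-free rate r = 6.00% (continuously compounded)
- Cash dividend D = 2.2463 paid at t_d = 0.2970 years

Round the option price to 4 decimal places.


PV(D) = D * exp(-r * t_d) = 2.2463 * 0.98233784 = 2.20662548
S_0' = S_0 - PV(D) = 96.5800 - 2.20662548 = 94.37337452
d1 = (ln(S_0'/K) + (r + sigma^2/2)*T) / (sigma*sqrt(T)) = 0.39986607
d2 = d1 - sigma*sqrt(T) = -0.01654718
exp(-rT) = 0.91393119
N(d1) = 0.65537242; N(d2) = 0.49339893
C = S_0' * N(d1) - K * exp(-rT) * N(d2) = 94.37337452 * 0.65537242 - 95.3400 * 0.91393119 * 0.49339893 = 18.8578

Answer: Price = 18.8578


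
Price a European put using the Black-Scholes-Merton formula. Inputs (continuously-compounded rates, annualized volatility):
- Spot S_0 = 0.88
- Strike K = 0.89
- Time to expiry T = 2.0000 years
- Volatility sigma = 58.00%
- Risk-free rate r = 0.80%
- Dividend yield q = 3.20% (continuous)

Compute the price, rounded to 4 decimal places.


d1 = (ln(S/K) + (r - q + 0.5*sigma^2) * T) / (sigma * sqrt(T)) = 0.33782690
d2 = d1 - sigma * sqrt(T) = -0.48241696
exp(-rT) = 0.98412732; exp(-qT) = 0.93800500
P = K * exp(-rT) * N(-d2) - S_0 * exp(-qT) * N(-d1)
N(-d1) = 0.36774682; N(-d2) = 0.68524511
P = 0.8900 * 0.98412732 * 0.68524511 - 0.8800 * 0.93800500 * 0.36774682 = 0.2966

Answer: Price = 0.2966


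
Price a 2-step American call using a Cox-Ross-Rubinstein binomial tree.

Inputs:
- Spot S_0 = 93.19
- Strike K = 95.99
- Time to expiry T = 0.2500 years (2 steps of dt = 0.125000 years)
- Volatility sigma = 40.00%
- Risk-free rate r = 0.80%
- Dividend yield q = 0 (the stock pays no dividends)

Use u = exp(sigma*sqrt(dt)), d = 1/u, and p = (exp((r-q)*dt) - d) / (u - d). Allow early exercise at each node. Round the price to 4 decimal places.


Answer: Price = V(0,0) = 6.0528

Derivation:
dt = T/N = 0.125000
u = exp(sigma*sqrt(dt)) = 1.151910; d = 1/u = 0.868123
p = (exp((r-q)*dt) - d) / (u - d) = 0.468229
Discount per step: exp(-r*dt) = 0.999000
Stock lattice S(k, i) with i counting down-moves:
  k=0: S(0,0) = 93.1900
  k=1: S(1,0) = 107.3465; S(1,1) = 80.9004
  k=2: S(2,0) = 123.6535; S(2,1) = 93.1900; S(2,2) = 70.2316
Terminal payoffs V(N, i) = max(S_T - K, 0):
  V(2,0) = 27.663479; V(2,1) = 0.000000; V(2,2) = 0.000000
Backward induction: V(k, i) = exp(-r*dt) * [p * V(k+1, i) + (1-p) * V(k+1, i+1)]; then take max(V_cont, immediate exercise) for American.
  V(1,0) = exp(-r*dt) * [p*27.663479 + (1-p)*0.000000] = 12.939897; exercise = 11.356485; V(1,0) = max -> 12.939897
  V(1,1) = exp(-r*dt) * [p*0.000000 + (1-p)*0.000000] = 0.000000; exercise = 0.000000; V(1,1) = max -> 0.000000
  V(0,0) = exp(-r*dt) * [p*12.939897 + (1-p)*0.000000] = 6.052779; exercise = 0.000000; V(0,0) = max -> 6.052779


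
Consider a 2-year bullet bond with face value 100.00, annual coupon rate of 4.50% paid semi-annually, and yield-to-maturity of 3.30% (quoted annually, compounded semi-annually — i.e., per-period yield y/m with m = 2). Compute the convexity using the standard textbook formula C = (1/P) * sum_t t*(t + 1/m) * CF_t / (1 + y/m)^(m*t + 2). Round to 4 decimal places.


Answer: Convexity = 4.6321

Derivation:
Coupon per period c = face * coupon_rate / m = 2.250000
Periods per year m = 2; per-period yield y/m = 0.016500
Number of cashflows N = 4
Cashflows (t years, CF_t, discount factor 1/(1+y/m)^(m*t), PV):
  t = 0.5000: CF_t = 2.250000, DF = 0.983768, PV = 2.213478
  t = 1.0000: CF_t = 2.250000, DF = 0.967799, PV = 2.177548
  t = 1.5000: CF_t = 2.250000, DF = 0.952090, PV = 2.142202
  t = 2.0000: CF_t = 102.250000, DF = 0.936635, PV = 95.770948
Price P = sum_t PV_t = 102.304175
Convexity numerator sum_t t*(t + 1/m) * CF_t / (1+y/m)^(m*t + 2):
  t = 0.5000: term = 1.071101
  t = 1.0000: term = 3.161144
  t = 1.5000: term = 6.219663
  t = 2.0000: term = 463.435206
Convexity = (1/P) * sum = 473.887114 / 102.304175 = 4.632139


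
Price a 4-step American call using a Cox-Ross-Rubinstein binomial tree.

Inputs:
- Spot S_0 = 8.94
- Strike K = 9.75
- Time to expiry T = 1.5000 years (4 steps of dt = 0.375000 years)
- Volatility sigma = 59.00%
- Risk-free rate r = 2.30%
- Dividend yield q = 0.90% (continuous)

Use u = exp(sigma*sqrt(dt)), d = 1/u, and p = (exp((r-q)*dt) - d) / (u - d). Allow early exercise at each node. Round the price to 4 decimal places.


dt = T/N = 0.375000
u = exp(sigma*sqrt(dt)) = 1.435194; d = 1/u = 0.696770
p = (exp((r-q)*dt) - d) / (u - d) = 0.417773
Discount per step: exp(-r*dt) = 0.991412
Stock lattice S(k, i) with i counting down-moves:
  k=0: S(0,0) = 8.9400
  k=1: S(1,0) = 12.8306; S(1,1) = 6.2291
  k=2: S(2,0) = 18.4144; S(2,1) = 8.9400; S(2,2) = 4.3403
  k=3: S(3,0) = 26.4283; S(3,1) = 12.8306; S(3,2) = 6.2291; S(3,3) = 3.0242
  k=4: S(4,0) = 37.9297; S(4,1) = 18.4144; S(4,2) = 8.9400; S(4,3) = 4.3403; S(4,4) = 2.1072
Terminal payoffs V(N, i) = max(S_T - K, 0):
  V(4,0) = 28.179703; V(4,1) = 8.664439; V(4,2) = 0.000000; V(4,3) = 0.000000; V(4,4) = 0.000000
Backward induction: V(k, i) = exp(-r*dt) * [p * V(k+1, i) + (1-p) * V(k+1, i+1)]; then take max(V_cont, immediate exercise) for American.
  V(3,0) = exp(-r*dt) * [p*28.179703 + (1-p)*8.664439] = 16.672971; exercise = 16.678284; V(3,0) = max -> 16.678284
  V(3,1) = exp(-r*dt) * [p*8.664439 + (1-p)*0.000000] = 3.588686; exercise = 3.080631; V(3,1) = max -> 3.588686
  V(3,2) = exp(-r*dt) * [p*0.000000 + (1-p)*0.000000] = 0.000000; exercise = 0.000000; V(3,2) = max -> 0.000000
  V(3,3) = exp(-r*dt) * [p*0.000000 + (1-p)*0.000000] = 0.000000; exercise = 0.000000; V(3,3) = max -> 0.000000
  V(2,0) = exp(-r*dt) * [p*16.678284 + (1-p)*3.588686] = 8.979390; exercise = 8.664439; V(2,0) = max -> 8.979390
  V(2,1) = exp(-r*dt) * [p*3.588686 + (1-p)*0.000000] = 1.486382; exercise = 0.000000; V(2,1) = max -> 1.486382
  V(2,2) = exp(-r*dt) * [p*0.000000 + (1-p)*0.000000] = 0.000000; exercise = 0.000000; V(2,2) = max -> 0.000000
  V(1,0) = exp(-r*dt) * [p*8.979390 + (1-p)*1.486382] = 4.577113; exercise = 3.080631; V(1,0) = max -> 4.577113
  V(1,1) = exp(-r*dt) * [p*1.486382 + (1-p)*0.000000] = 0.615638; exercise = 0.000000; V(1,1) = max -> 0.615638
  V(0,0) = exp(-r*dt) * [p*4.577113 + (1-p)*0.615638] = 2.251137; exercise = 0.000000; V(0,0) = max -> 2.251137

Answer: Price = V(0,0) = 2.2511


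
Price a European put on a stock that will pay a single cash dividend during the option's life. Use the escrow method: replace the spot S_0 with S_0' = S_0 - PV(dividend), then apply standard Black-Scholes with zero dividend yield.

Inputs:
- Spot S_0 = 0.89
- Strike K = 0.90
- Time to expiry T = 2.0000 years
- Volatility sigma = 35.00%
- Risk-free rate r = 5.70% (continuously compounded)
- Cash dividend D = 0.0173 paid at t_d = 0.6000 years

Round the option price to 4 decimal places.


Answer: Price = 0.1310

Derivation:
PV(D) = D * exp(-r * t_d) = 0.0173 * 0.96637821 = 0.01671834
S_0' = S_0 - PV(D) = 0.8900 - 0.01671834 = 0.87328166
d1 = (ln(S_0'/K) + (r + sigma^2/2)*T) / (sigma*sqrt(T)) = 0.41691697
d2 = d1 - sigma*sqrt(T) = -0.07805778
exp(-rT) = 0.89225796
N(-d1) = 0.33836957; N(-d2) = 0.53110895
P = K * exp(-rT) * N(-d2) - S_0' * N(-d1) = 0.9000 * 0.89225796 * 0.53110895 - 0.87328166 * 0.33836957 = 0.1310


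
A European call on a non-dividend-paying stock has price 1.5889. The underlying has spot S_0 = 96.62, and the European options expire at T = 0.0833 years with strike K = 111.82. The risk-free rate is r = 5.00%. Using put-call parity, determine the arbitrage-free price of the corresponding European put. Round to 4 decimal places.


Answer: Put price = 16.3241

Derivation:
Put-call parity: C - P = S_0 * exp(-qT) - K * exp(-rT).
S_0 * exp(-qT) = 96.6200 * 1.00000000 = 96.62000000
K * exp(-rT) = 111.8200 * 0.99584366 = 111.35523824
P = C - S*exp(-qT) + K*exp(-rT)
P = 1.5889 - 96.62000000 + 111.35523824 = 16.3241


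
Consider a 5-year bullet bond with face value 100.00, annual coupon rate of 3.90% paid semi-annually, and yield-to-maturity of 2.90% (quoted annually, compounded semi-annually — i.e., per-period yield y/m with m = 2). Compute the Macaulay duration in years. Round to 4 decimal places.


Coupon per period c = face * coupon_rate / m = 1.950000
Periods per year m = 2; per-period yield y/m = 0.014500
Number of cashflows N = 10
Cashflows (t years, CF_t, discount factor 1/(1+y/m)^(m*t), PV):
  t = 0.5000: CF_t = 1.950000, DF = 0.985707, PV = 1.922129
  t = 1.0000: CF_t = 1.950000, DF = 0.971619, PV = 1.894657
  t = 1.5000: CF_t = 1.950000, DF = 0.957732, PV = 1.867577
  t = 2.0000: CF_t = 1.950000, DF = 0.944043, PV = 1.840884
  t = 2.5000: CF_t = 1.950000, DF = 0.930550, PV = 1.814573
  t = 3.0000: CF_t = 1.950000, DF = 0.917250, PV = 1.788637
  t = 3.5000: CF_t = 1.950000, DF = 0.904140, PV = 1.763073
  t = 4.0000: CF_t = 1.950000, DF = 0.891217, PV = 1.737874
  t = 4.5000: CF_t = 1.950000, DF = 0.878479, PV = 1.713035
  t = 5.0000: CF_t = 101.950000, DF = 0.865923, PV = 88.280893
Price P = sum_t PV_t = 104.623330
Macaulay numerator sum_t t * PV_t:
  t * PV_t at t = 0.5000: 0.961065
  t * PV_t at t = 1.0000: 1.894657
  t * PV_t at t = 1.5000: 2.801365
  t * PV_t at t = 2.0000: 3.681768
  t * PV_t at t = 2.5000: 4.536432
  t * PV_t at t = 3.0000: 5.365912
  t * PV_t at t = 3.5000: 6.170755
  t * PV_t at t = 4.0000: 6.951495
  t * PV_t at t = 4.5000: 7.708656
  t * PV_t at t = 5.0000: 441.404464
Macaulay duration D = (sum_t t * PV_t) / P = 481.476567 / 104.623330 = 4.602000

Answer: Macaulay duration = 4.6020 years


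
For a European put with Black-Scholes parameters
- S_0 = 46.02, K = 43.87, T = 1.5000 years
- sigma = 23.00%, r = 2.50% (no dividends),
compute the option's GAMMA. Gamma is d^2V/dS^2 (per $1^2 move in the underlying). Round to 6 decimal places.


Answer: Gamma = 0.027888

Derivation:
d1 = 0.4438204530; d2 = 0.1621291326
phi(d1) = 0.3615240069; exp(-qT) = 1.0000000000; exp(-rT) = 0.9631944177
Gamma = exp(-qT) * phi(d1) / (S * sigma * sqrt(T)) = 1.0000000000 * 0.3615240069 / (46.0200 * 0.2300 * 1.2247448714) = 0.027888


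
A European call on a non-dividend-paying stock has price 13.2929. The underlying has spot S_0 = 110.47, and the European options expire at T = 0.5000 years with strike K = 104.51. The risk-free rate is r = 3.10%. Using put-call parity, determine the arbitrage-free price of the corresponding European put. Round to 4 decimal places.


Answer: Put price = 5.7255

Derivation:
Put-call parity: C - P = S_0 * exp(-qT) - K * exp(-rT).
S_0 * exp(-qT) = 110.4700 * 1.00000000 = 110.47000000
K * exp(-rT) = 104.5100 * 0.98461951 = 102.90258465
P = C - S*exp(-qT) + K*exp(-rT)
P = 13.2929 - 110.47000000 + 102.90258465 = 5.7255


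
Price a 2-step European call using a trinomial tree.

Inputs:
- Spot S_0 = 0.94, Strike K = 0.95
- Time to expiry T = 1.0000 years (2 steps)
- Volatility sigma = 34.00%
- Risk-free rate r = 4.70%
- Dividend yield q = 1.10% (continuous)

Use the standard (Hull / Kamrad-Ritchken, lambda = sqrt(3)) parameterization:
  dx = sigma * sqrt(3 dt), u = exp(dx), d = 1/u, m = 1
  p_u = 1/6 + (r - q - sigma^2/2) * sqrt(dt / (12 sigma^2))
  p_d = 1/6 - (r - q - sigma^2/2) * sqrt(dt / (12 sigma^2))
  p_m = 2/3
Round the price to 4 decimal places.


dt = T/N = 0.500000; dx = sigma*sqrt(3*dt) = 0.416413
u = exp(dx) = 1.516512; d = 1/u = 0.659408
p_u = 0.153579, p_m = 0.666667, p_d = 0.179755
Discount per step: exp(-r*dt) = 0.976774
Stock lattice S(k, j) with j the centered position index:
  k=0: S(0,+0) = 0.9400
  k=1: S(1,-1) = 0.6198; S(1,+0) = 0.9400; S(1,+1) = 1.4255
  k=2: S(2,-2) = 0.4087; S(2,-1) = 0.6198; S(2,+0) = 0.9400; S(2,+1) = 1.4255; S(2,+2) = 2.1618
Terminal payoffs V(N, j) = max(S_T - K, 0):
  V(2,-2) = 0.000000; V(2,-1) = 0.000000; V(2,+0) = 0.000000; V(2,+1) = 0.475522; V(2,+2) = 1.211821
Backward induction: V(k, j) = exp(-r*dt) * [p_u * V(k+1, j+1) + p_m * V(k+1, j) + p_d * V(k+1, j-1)]
  V(1,-1) = exp(-r*dt) * [p_u*0.000000 + p_m*0.000000 + p_d*0.000000] = 0.000000
  V(1,+0) = exp(-r*dt) * [p_u*0.475522 + p_m*0.000000 + p_d*0.000000] = 0.071334
  V(1,+1) = exp(-r*dt) * [p_u*1.211821 + p_m*0.475522 + p_d*0.000000] = 0.491439
  V(0,+0) = exp(-r*dt) * [p_u*0.491439 + p_m*0.071334 + p_d*0.000000] = 0.120173

Answer: Price = V(0,0) = 0.1202


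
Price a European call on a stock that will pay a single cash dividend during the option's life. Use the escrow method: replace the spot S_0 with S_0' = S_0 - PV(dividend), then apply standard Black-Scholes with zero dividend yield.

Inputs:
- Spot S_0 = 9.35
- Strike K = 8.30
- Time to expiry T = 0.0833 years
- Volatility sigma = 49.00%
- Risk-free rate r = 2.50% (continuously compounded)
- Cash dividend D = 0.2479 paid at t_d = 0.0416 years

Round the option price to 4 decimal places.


Answer: Price = 1.0048

Derivation:
PV(D) = D * exp(-r * t_d) = 0.2479 * 0.99896054 = 0.24764232
S_0' = S_0 - PV(D) = 9.3500 - 0.24764232 = 9.10235768
d1 = (ln(S_0'/K) + (r + sigma^2/2)*T) / (sigma*sqrt(T)) = 0.73793491
d2 = d1 - sigma*sqrt(T) = 0.59651238
exp(-rT) = 0.99791967
N(d1) = 0.76972300; N(d2) = 0.72458351
C = S_0' * N(d1) - K * exp(-rT) * N(d2) = 9.10235768 * 0.76972300 - 8.3000 * 0.99791967 * 0.72458351 = 1.0048


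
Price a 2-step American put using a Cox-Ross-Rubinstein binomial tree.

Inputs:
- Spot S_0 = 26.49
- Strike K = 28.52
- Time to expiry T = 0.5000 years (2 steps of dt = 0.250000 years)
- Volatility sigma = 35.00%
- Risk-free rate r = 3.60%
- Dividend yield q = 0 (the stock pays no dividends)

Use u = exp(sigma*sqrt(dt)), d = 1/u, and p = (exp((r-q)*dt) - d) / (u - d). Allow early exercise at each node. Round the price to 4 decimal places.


Answer: Price = V(0,0) = 3.7228

Derivation:
dt = T/N = 0.250000
u = exp(sigma*sqrt(dt)) = 1.191246; d = 1/u = 0.839457
p = (exp((r-q)*dt) - d) / (u - d) = 0.482060
Discount per step: exp(-r*dt) = 0.991040
Stock lattice S(k, i) with i counting down-moves:
  k=0: S(0,0) = 26.4900
  k=1: S(1,0) = 31.5561; S(1,1) = 22.2372
  k=2: S(2,0) = 37.5911; S(2,1) = 26.4900; S(2,2) = 18.6672
Terminal payoffs V(N, i) = max(K - S_T, 0):
  V(2,0) = 0.000000; V(2,1) = 2.030000; V(2,2) = 9.852813
Backward induction: V(k, i) = exp(-r*dt) * [p * V(k+1, i) + (1-p) * V(k+1, i+1)]; then take max(V_cont, immediate exercise) for American.
  V(1,0) = exp(-r*dt) * [p*0.000000 + (1-p)*2.030000] = 1.041997; exercise = 0.000000; V(1,0) = max -> 1.041997
  V(1,1) = exp(-r*dt) * [p*2.030000 + (1-p)*9.852813] = 6.027255; exercise = 6.282784; V(1,1) = max -> 6.282784
  V(0,0) = exp(-r*dt) * [p*1.041997 + (1-p)*6.282784] = 3.722753; exercise = 2.030000; V(0,0) = max -> 3.722753


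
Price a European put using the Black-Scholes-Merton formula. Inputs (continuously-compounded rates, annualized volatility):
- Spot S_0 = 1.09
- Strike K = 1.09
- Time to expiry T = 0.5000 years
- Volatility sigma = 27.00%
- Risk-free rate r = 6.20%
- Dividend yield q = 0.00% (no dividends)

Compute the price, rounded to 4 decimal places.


Answer: Price = 0.0661

Derivation:
d1 = (ln(S/K) + (r - q + 0.5*sigma^2) * T) / (sigma * sqrt(T)) = 0.25783208
d2 = d1 - sigma * sqrt(T) = 0.06691325
exp(-rT) = 0.96947557; exp(-qT) = 1.00000000
P = K * exp(-rT) * N(-d2) - S_0 * exp(-qT) * N(-d1)
N(-d1) = 0.39826825; N(-d2) = 0.47332538
P = 1.0900 * 0.96947557 * 0.47332538 - 1.0900 * 1.00000000 * 0.39826825 = 0.0661


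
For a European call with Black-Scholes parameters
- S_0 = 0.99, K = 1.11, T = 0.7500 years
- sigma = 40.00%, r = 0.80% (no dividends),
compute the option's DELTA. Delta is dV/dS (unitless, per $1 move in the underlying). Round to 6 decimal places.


d1 = -0.1397486464; d2 = -0.4861588079
phi(d1) = 0.3950656303; exp(-qT) = 1.0000000000; exp(-rT) = 0.9940179641
N(d1) = 0.4444292946
Delta = exp(-qT) * N(d1) = 1.0000000000 * 0.4444292946 = 0.444429

Answer: Delta = 0.444429


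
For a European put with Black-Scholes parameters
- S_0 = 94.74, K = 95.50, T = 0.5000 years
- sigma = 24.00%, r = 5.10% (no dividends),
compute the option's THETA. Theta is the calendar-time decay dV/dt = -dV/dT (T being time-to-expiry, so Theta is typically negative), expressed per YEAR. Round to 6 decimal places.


Answer: Theta = -3.962539

Derivation:
d1 = 0.1880317729; d2 = 0.0183261454
phi(d1) = 0.3919517604; exp(-qT) = 1.0000000000; exp(-rT) = 0.9748223790
Theta = -S*exp(-qT)*phi(d1)*sigma/(2*sqrt(T)) + r*K*exp(-rT)*N(-d2) - q*S*exp(-qT)*N(-d1)
N(-d1) = 0.4254258721; N(-d2) = 0.4926893350; sqrt(T) = 0.7071067812
Term 1 = -94.7400 * 1.0000000000 * 0.3919517604 * 0.2400 / (2 * 0.7071067812) = -6.3017655779
Term 2 = 0.0510 * 95.5000 * 0.9748223790 * 0.4926893350 = 2.3392260939
Term 3 = 0 (no dividend yield, q = 0)
Theta = -6.3017655779 + (2.3392260939) + (0.0000000000) = -3.962539


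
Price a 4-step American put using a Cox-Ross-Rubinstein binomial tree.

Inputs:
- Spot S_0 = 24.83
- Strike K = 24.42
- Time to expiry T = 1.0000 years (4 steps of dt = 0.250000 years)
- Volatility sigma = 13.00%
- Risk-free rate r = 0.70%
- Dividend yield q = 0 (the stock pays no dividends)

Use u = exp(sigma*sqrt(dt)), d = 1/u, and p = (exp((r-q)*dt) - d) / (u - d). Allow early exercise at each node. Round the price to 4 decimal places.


Answer: Price = V(0,0) = 0.9970

Derivation:
dt = T/N = 0.250000
u = exp(sigma*sqrt(dt)) = 1.067159; d = 1/u = 0.937067
p = (exp((r-q)*dt) - d) / (u - d) = 0.497220
Discount per step: exp(-r*dt) = 0.998252
Stock lattice S(k, i) with i counting down-moves:
  k=0: S(0,0) = 24.8300
  k=1: S(1,0) = 26.4976; S(1,1) = 23.2674
  k=2: S(2,0) = 28.2771; S(2,1) = 24.8300; S(2,2) = 21.8031
  k=3: S(3,0) = 30.1762; S(3,1) = 26.4976; S(3,2) = 23.2674; S(3,3) = 20.4310
  k=4: S(4,0) = 32.2028; S(4,1) = 28.2771; S(4,2) = 24.8300; S(4,3) = 21.8031; S(4,4) = 19.1452
Terminal payoffs V(N, i) = max(K - S_T, 0):
  V(4,0) = 0.000000; V(4,1) = 0.000000; V(4,2) = 0.000000; V(4,3) = 2.616890; V(4,4) = 5.274789
Backward induction: V(k, i) = exp(-r*dt) * [p * V(k+1, i) + (1-p) * V(k+1, i+1)]; then take max(V_cont, immediate exercise) for American.
  V(3,0) = exp(-r*dt) * [p*0.000000 + (1-p)*0.000000] = 0.000000; exercise = 0.000000; V(3,0) = max -> 0.000000
  V(3,1) = exp(-r*dt) * [p*0.000000 + (1-p)*0.000000] = 0.000000; exercise = 0.000000; V(3,1) = max -> 0.000000
  V(3,2) = exp(-r*dt) * [p*0.000000 + (1-p)*2.616890] = 1.313421; exercise = 1.152615; V(3,2) = max -> 1.313421
  V(3,3) = exp(-r*dt) * [p*2.616890 + (1-p)*5.274789] = 3.946318; exercise = 3.989015; V(3,3) = max -> 3.989015
  V(2,0) = exp(-r*dt) * [p*0.000000 + (1-p)*0.000000] = 0.000000; exercise = 0.000000; V(2,0) = max -> 0.000000
  V(2,1) = exp(-r*dt) * [p*0.000000 + (1-p)*1.313421] = 0.659208; exercise = 0.000000; V(2,1) = max -> 0.659208
  V(2,2) = exp(-r*dt) * [p*1.313421 + (1-p)*3.989015] = 2.654009; exercise = 2.616890; V(2,2) = max -> 2.654009
  V(1,0) = exp(-r*dt) * [p*0.000000 + (1-p)*0.659208] = 0.330857; exercise = 0.000000; V(1,0) = max -> 0.330857
  V(1,1) = exp(-r*dt) * [p*0.659208 + (1-p)*2.654009] = 1.659248; exercise = 1.152615; V(1,1) = max -> 1.659248
  V(0,0) = exp(-r*dt) * [p*0.330857 + (1-p)*1.659248] = 0.997000; exercise = 0.000000; V(0,0) = max -> 0.997000


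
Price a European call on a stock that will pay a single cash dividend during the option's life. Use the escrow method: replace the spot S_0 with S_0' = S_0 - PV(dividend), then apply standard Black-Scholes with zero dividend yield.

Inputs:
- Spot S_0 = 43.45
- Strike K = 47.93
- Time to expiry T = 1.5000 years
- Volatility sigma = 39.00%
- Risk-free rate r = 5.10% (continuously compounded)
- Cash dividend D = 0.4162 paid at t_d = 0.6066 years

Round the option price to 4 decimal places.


Answer: Price = 7.5934

Derivation:
PV(D) = D * exp(-r * t_d) = 0.4162 * 0.96953704 = 0.40352132
S_0' = S_0 - PV(D) = 43.4500 - 0.40352132 = 43.04647868
d1 = (ln(S_0'/K) + (r + sigma^2/2)*T) / (sigma*sqrt(T)) = 0.17400551
d2 = d1 - sigma*sqrt(T) = -0.30364499
exp(-rT) = 0.92635291
N(d1) = 0.56906943; N(d2) = 0.38069919
C = S_0' * N(d1) - K * exp(-rT) * N(d2) = 43.04647868 * 0.56906943 - 47.9300 * 0.92635291 * 0.38069919 = 7.5934


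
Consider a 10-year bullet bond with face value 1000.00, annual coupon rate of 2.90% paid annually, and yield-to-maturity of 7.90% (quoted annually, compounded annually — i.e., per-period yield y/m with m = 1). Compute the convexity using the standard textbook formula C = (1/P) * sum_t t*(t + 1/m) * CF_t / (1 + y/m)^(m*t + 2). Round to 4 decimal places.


Answer: Convexity = 75.9179

Derivation:
Coupon per period c = face * coupon_rate / m = 29.000000
Periods per year m = 1; per-period yield y/m = 0.079000
Number of cashflows N = 10
Cashflows (t years, CF_t, discount factor 1/(1+y/m)^(m*t), PV):
  t = 1.0000: CF_t = 29.000000, DF = 0.926784, PV = 26.876738
  t = 2.0000: CF_t = 29.000000, DF = 0.858929, PV = 24.908932
  t = 3.0000: CF_t = 29.000000, DF = 0.796041, PV = 23.085201
  t = 4.0000: CF_t = 29.000000, DF = 0.737758, PV = 21.394996
  t = 5.0000: CF_t = 29.000000, DF = 0.683743, PV = 19.828542
  t = 6.0000: CF_t = 29.000000, DF = 0.633682, PV = 18.376776
  t = 7.0000: CF_t = 29.000000, DF = 0.587286, PV = 17.031303
  t = 8.0000: CF_t = 29.000000, DF = 0.544288, PV = 15.784340
  t = 9.0000: CF_t = 29.000000, DF = 0.504437, PV = 14.628675
  t = 10.0000: CF_t = 1029.000000, DF = 0.467504, PV = 481.061862
Price P = sum_t PV_t = 662.977367
Convexity numerator sum_t t*(t + 1/m) * CF_t / (1+y/m)^(m*t + 2):
  t = 1.0000: term = 46.170402
  t = 2.0000: term = 128.369979
  t = 3.0000: term = 237.942500
  t = 4.0000: term = 367.535527
  t = 5.0000: term = 510.939101
  t = 6.0000: term = 662.942300
  t = 7.0000: term = 819.205808
  t = 8.0000: term = 976.148851
  t = 9.0000: term = 1130.848993
  t = 10.0000: term = 45451.761981
Convexity = (1/P) * sum = 50331.865444 / 662.977367 = 75.917924


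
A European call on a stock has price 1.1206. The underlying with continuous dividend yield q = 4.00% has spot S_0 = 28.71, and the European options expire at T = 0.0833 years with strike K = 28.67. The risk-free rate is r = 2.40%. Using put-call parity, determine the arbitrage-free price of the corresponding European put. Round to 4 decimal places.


Answer: Put price = 1.1188

Derivation:
Put-call parity: C - P = S_0 * exp(-qT) - K * exp(-rT).
S_0 * exp(-qT) = 28.7100 * 0.99667354 = 28.61449748
K * exp(-rT) = 28.6700 * 0.99800280 = 28.61274019
P = C - S*exp(-qT) + K*exp(-rT)
P = 1.1206 - 28.61449748 + 28.61274019 = 1.1188


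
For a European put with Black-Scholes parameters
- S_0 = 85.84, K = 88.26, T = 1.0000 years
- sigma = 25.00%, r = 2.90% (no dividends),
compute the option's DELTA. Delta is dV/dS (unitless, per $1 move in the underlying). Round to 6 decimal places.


Answer: Delta = -0.448365

Derivation:
d1 = 0.1297923779; d2 = -0.1202076221
phi(d1) = 0.3955960896; exp(-qT) = 1.0000000000; exp(-rT) = 0.9714164645
N(-d1) = 0.4483653467
Delta = -exp(-qT) * N(-d1) = -1.0000000000 * 0.4483653467 = -0.448365


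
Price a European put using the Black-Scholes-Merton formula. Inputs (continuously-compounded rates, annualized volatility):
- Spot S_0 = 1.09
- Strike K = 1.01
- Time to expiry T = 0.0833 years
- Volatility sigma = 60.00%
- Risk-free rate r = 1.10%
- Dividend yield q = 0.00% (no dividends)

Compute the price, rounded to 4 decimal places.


Answer: Price = 0.0390

Derivation:
d1 = (ln(S/K) + (r - q + 0.5*sigma^2) * T) / (sigma * sqrt(T)) = 0.53206348
d2 = d1 - sigma * sqrt(T) = 0.35889305
exp(-rT) = 0.99908412; exp(-qT) = 1.00000000
P = K * exp(-rT) * N(-d2) - S_0 * exp(-qT) * N(-d1)
N(-d1) = 0.29734101; N(-d2) = 0.35983755
P = 1.0100 * 0.99908412 * 0.35983755 - 1.0900 * 1.00000000 * 0.29734101 = 0.0390


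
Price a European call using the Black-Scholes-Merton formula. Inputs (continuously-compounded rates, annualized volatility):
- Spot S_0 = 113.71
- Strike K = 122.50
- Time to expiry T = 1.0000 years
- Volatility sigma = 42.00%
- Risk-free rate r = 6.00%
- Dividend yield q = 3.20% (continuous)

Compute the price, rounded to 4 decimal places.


Answer: Price = 16.2478

Derivation:
d1 = (ln(S/K) + (r - q + 0.5*sigma^2) * T) / (sigma * sqrt(T)) = 0.09938171
d2 = d1 - sigma * sqrt(T) = -0.32061829
exp(-rT) = 0.94176453; exp(-qT) = 0.96850658
C = S_0 * exp(-qT) * N(d1) - K * exp(-rT) * N(d2)
N(d1) = 0.53958240; N(d2) = 0.37424984
C = 113.7100 * 0.96850658 * 0.53958240 - 122.5000 * 0.94176453 * 0.37424984 = 16.2478


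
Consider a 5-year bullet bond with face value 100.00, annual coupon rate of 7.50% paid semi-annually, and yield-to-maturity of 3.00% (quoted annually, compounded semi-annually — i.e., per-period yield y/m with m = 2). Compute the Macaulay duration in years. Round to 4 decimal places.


Answer: Macaulay duration = 4.3380 years

Derivation:
Coupon per period c = face * coupon_rate / m = 3.750000
Periods per year m = 2; per-period yield y/m = 0.015000
Number of cashflows N = 10
Cashflows (t years, CF_t, discount factor 1/(1+y/m)^(m*t), PV):
  t = 0.5000: CF_t = 3.750000, DF = 0.985222, PV = 3.694581
  t = 1.0000: CF_t = 3.750000, DF = 0.970662, PV = 3.639982
  t = 1.5000: CF_t = 3.750000, DF = 0.956317, PV = 3.586189
  t = 2.0000: CF_t = 3.750000, DF = 0.942184, PV = 3.533191
  t = 2.5000: CF_t = 3.750000, DF = 0.928260, PV = 3.480976
  t = 3.0000: CF_t = 3.750000, DF = 0.914542, PV = 3.429533
  t = 3.5000: CF_t = 3.750000, DF = 0.901027, PV = 3.378850
  t = 4.0000: CF_t = 3.750000, DF = 0.887711, PV = 3.328917
  t = 4.5000: CF_t = 3.750000, DF = 0.874592, PV = 3.279721
  t = 5.0000: CF_t = 103.750000, DF = 0.861667, PV = 89.397975
Price P = sum_t PV_t = 120.749915
Macaulay numerator sum_t t * PV_t:
  t * PV_t at t = 0.5000: 1.847291
  t * PV_t at t = 1.0000: 3.639982
  t * PV_t at t = 1.5000: 5.379283
  t * PV_t at t = 2.0000: 7.066382
  t * PV_t at t = 2.5000: 8.702441
  t * PV_t at t = 3.0000: 10.288600
  t * PV_t at t = 3.5000: 11.825977
  t * PV_t at t = 4.0000: 13.315667
  t * PV_t at t = 4.5000: 14.758744
  t * PV_t at t = 5.0000: 446.989876
Macaulay duration D = (sum_t t * PV_t) / P = 523.814241 / 120.749915 = 4.338009


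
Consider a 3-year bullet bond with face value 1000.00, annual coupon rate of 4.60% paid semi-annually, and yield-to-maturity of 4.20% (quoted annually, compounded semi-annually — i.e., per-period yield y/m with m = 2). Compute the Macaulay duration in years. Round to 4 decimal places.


Coupon per period c = face * coupon_rate / m = 23.000000
Periods per year m = 2; per-period yield y/m = 0.021000
Number of cashflows N = 6
Cashflows (t years, CF_t, discount factor 1/(1+y/m)^(m*t), PV):
  t = 0.5000: CF_t = 23.000000, DF = 0.979432, PV = 22.526934
  t = 1.0000: CF_t = 23.000000, DF = 0.959287, PV = 22.063599
  t = 1.5000: CF_t = 23.000000, DF = 0.939556, PV = 21.609793
  t = 2.0000: CF_t = 23.000000, DF = 0.920231, PV = 21.165321
  t = 2.5000: CF_t = 23.000000, DF = 0.901304, PV = 20.729992
  t = 3.0000: CF_t = 1023.000000, DF = 0.882766, PV = 903.069513
Price P = sum_t PV_t = 1011.165153
Macaulay numerator sum_t t * PV_t:
  t * PV_t at t = 0.5000: 11.263467
  t * PV_t at t = 1.0000: 22.063599
  t * PV_t at t = 1.5000: 32.414690
  t * PV_t at t = 2.0000: 42.330643
  t * PV_t at t = 2.5000: 51.824979
  t * PV_t at t = 3.0000: 2709.208540
Macaulay duration D = (sum_t t * PV_t) / P = 2869.105917 / 1011.165153 = 2.837426

Answer: Macaulay duration = 2.8374 years


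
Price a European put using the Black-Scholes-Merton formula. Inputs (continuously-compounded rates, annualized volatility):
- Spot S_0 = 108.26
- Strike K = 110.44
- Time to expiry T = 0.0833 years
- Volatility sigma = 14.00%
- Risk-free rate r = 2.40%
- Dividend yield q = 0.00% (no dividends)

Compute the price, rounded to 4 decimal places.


Answer: Price = 2.9112

Derivation:
d1 = (ln(S/K) + (r - q + 0.5*sigma^2) * T) / (sigma * sqrt(T)) = -0.42372225
d2 = d1 - sigma * sqrt(T) = -0.46412869
exp(-rT) = 0.99800280; exp(-qT) = 1.00000000
P = K * exp(-rT) * N(-d2) - S_0 * exp(-qT) * N(-d1)
N(-d1) = 0.66411581; N(-d2) = 0.67872223
P = 110.4400 * 0.99800280 * 0.67872223 - 108.2600 * 1.00000000 * 0.66411581 = 2.9112


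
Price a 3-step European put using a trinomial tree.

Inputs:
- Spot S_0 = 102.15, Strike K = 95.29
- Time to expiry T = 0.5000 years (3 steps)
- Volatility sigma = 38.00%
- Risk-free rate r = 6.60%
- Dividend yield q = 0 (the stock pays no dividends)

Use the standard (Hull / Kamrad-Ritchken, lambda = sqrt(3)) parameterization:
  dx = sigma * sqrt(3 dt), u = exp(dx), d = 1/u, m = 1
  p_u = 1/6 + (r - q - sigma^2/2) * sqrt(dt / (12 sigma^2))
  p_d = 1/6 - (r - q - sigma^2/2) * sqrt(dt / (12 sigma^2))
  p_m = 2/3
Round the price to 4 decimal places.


dt = T/N = 0.166667; dx = sigma*sqrt(3*dt) = 0.268701
u = exp(dx) = 1.308263; d = 1/u = 0.764372
p_u = 0.164744, p_m = 0.666667, p_d = 0.168590
Discount per step: exp(-r*dt) = 0.989060
Stock lattice S(k, j) with j the centered position index:
  k=0: S(0,+0) = 102.1500
  k=1: S(1,-1) = 78.0806; S(1,+0) = 102.1500; S(1,+1) = 133.6391
  k=2: S(2,-2) = 59.6826; S(2,-1) = 78.0806; S(2,+0) = 102.1500; S(2,+1) = 133.6391; S(2,+2) = 174.8351
  k=3: S(3,-3) = 45.6197; S(3,-2) = 59.6826; S(3,-1) = 78.0806; S(3,+0) = 102.1500; S(3,+1) = 133.6391; S(3,+2) = 174.8351; S(3,+3) = 228.7304
Terminal payoffs V(N, j) = max(K - S_T, 0):
  V(3,-3) = 49.670257; V(3,-2) = 35.607361; V(3,-1) = 17.209391; V(3,+0) = 0.000000; V(3,+1) = 0.000000; V(3,+2) = 0.000000; V(3,+3) = 0.000000
Backward induction: V(k, j) = exp(-r*dt) * [p_u * V(k+1, j+1) + p_m * V(k+1, j) + p_d * V(k+1, j-1)]
  V(2,-2) = exp(-r*dt) * [p_u*17.209391 + p_m*35.607361 + p_d*49.670257] = 34.564952
  V(2,-1) = exp(-r*dt) * [p_u*0.000000 + p_m*17.209391 + p_d*35.607361] = 17.284772
  V(2,+0) = exp(-r*dt) * [p_u*0.000000 + p_m*0.000000 + p_d*17.209391] = 2.869583
  V(2,+1) = exp(-r*dt) * [p_u*0.000000 + p_m*0.000000 + p_d*0.000000] = 0.000000
  V(2,+2) = exp(-r*dt) * [p_u*0.000000 + p_m*0.000000 + p_d*0.000000] = 0.000000
  V(1,-1) = exp(-r*dt) * [p_u*2.869583 + p_m*17.284772 + p_d*34.564952] = 17.628235
  V(1,+0) = exp(-r*dt) * [p_u*0.000000 + p_m*2.869583 + p_d*17.284772] = 4.774279
  V(1,+1) = exp(-r*dt) * [p_u*0.000000 + p_m*0.000000 + p_d*2.869583] = 0.478489
  V(0,+0) = exp(-r*dt) * [p_u*0.478489 + p_m*4.774279 + p_d*17.628235] = 6.165422

Answer: Price = V(0,0) = 6.1654
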